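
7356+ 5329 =12685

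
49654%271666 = 49654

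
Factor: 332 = 2^2*83^1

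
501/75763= 501/75763 =0.01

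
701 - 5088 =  - 4387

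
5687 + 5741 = 11428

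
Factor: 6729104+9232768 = 15961872 = 2^4 * 3^1*193^1*1723^1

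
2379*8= 19032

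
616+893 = 1509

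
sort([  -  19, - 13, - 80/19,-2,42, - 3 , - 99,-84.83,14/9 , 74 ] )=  [ - 99 , - 84.83, - 19, - 13 , - 80/19, - 3, - 2,14/9,  42 , 74 ] 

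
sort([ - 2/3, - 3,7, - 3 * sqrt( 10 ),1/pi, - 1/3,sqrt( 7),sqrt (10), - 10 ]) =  [ - 10, - 3*sqrt( 10) , - 3,-2/3, - 1/3,1/pi, sqrt(7 ),sqrt( 10), 7 ]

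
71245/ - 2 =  - 71245/2 = - 35622.50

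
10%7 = 3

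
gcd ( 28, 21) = 7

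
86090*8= 688720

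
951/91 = 951/91 = 10.45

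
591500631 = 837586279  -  246085648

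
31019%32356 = 31019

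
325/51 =325/51 = 6.37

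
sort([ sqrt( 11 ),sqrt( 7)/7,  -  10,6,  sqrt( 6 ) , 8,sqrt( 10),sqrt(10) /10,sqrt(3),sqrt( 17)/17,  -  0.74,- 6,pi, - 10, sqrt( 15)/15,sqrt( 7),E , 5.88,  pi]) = [ - 10, - 10, - 6, - 0.74,sqrt( 17)/17,sqrt( 15 ) /15,sqrt( 10 )/10 , sqrt( 7) /7,sqrt( 3 ),sqrt (6 ),sqrt(7), E , pi, pi, sqrt ( 10),  sqrt( 11),5.88,6,8 ] 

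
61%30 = 1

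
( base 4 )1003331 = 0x10FD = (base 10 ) 4349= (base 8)10375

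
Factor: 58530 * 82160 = 2^5*3^1*5^2*13^1*79^1*1951^1 = 4808824800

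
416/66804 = 104/16701 = 0.01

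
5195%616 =267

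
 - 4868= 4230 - 9098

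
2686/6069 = 158/357 = 0.44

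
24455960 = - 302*( - 80980) 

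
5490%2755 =2735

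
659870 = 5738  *115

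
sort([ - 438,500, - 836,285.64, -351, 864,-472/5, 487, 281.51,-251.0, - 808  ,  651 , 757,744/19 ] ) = [ - 836, - 808, - 438, - 351 , - 251.0, - 472/5 , 744/19,281.51,285.64, 487, 500, 651,  757, 864]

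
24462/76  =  12231/38 = 321.87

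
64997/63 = 1031 + 44/63 = 1031.70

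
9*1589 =14301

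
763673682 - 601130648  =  162543034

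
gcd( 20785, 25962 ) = 1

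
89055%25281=13212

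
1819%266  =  223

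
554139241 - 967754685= - 413615444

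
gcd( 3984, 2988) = 996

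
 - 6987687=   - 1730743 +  - 5256944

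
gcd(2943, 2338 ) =1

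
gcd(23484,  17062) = 38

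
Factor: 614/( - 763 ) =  - 2^1*7^( - 1 )*109^(-1 )*307^1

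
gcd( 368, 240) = 16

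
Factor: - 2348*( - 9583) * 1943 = 2^2*7^1*29^1*37^2*67^1*587^1 = 43719217612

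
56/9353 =56/9353 = 0.01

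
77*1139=87703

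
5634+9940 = 15574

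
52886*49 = 2591414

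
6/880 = 3/440 = 0.01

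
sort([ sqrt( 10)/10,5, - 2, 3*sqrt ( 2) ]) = [ - 2, sqrt( 10 ) /10,3*sqrt( 2 ), 5] 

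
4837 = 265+4572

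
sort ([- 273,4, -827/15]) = [ - 273, - 827/15, 4 ]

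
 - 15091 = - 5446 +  - 9645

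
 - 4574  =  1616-6190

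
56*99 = 5544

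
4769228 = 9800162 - 5030934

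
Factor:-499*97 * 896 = -2^7*7^1*97^1*499^1= - 43369088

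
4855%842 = 645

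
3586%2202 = 1384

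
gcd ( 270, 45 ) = 45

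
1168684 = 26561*44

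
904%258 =130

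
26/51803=26/51803= 0.00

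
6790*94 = 638260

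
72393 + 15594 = 87987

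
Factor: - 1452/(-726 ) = 2^1 = 2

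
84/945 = 4/45 = 0.09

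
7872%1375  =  997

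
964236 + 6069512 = 7033748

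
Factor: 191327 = 37^1 * 5171^1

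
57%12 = 9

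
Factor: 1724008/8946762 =2^2*3^( - 1) * 11^1*13^1* 137^1*283^ ( - 1)*479^ ( - 1)  =  78364/406671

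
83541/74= 83541/74 = 1128.93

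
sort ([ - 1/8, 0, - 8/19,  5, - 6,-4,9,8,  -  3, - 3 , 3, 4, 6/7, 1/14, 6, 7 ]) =[ - 6, - 4 , - 3, -3, - 8/19, - 1/8,0,1/14,6/7,3, 4, 5,6,7, 8, 9]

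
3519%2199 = 1320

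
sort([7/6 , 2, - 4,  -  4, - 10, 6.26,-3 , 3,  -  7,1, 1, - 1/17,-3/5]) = [ - 10, - 7, - 4, - 4, - 3, - 3/5, - 1/17, 1, 1,7/6, 2, 3,  6.26 ]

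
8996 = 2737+6259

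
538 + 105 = 643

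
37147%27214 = 9933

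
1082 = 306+776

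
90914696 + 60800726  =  151715422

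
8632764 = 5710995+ 2921769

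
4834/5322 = 2417/2661 = 0.91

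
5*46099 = 230495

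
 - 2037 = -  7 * 291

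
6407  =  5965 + 442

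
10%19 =10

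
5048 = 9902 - 4854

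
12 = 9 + 3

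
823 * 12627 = 10392021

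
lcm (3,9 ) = 9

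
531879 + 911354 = 1443233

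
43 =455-412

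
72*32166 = 2315952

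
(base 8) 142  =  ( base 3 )10122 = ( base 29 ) 3b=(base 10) 98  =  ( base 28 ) 3e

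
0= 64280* 0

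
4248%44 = 24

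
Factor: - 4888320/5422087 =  - 2^8 * 3^1*5^1*11^( - 1 )*67^1*25943^( - 1 ) = -  257280/285373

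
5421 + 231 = 5652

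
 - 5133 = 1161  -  6294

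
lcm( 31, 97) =3007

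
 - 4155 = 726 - 4881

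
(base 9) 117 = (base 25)3M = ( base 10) 97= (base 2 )1100001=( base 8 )141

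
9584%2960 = 704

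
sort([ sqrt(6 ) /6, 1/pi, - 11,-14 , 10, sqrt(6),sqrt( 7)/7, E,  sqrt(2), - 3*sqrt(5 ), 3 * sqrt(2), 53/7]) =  [ - 14, - 11,-3*sqrt(5), 1/pi, sqrt(7)/7,sqrt( 6) /6,sqrt(2 ),sqrt(6 ), E, 3*sqrt( 2),53/7, 10]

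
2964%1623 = 1341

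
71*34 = 2414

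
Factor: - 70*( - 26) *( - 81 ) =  - 2^2*3^4*5^1*7^1*13^1  =  - 147420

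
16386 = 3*5462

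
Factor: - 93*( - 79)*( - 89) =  - 653883= -  3^1*31^1 *79^1*89^1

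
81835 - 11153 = 70682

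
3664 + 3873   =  7537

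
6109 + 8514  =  14623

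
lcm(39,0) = 0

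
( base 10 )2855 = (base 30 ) 355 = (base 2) 101100100111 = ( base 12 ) 179B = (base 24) 4mn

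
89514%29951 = 29612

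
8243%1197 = 1061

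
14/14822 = 7/7411 = 0.00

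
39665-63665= - 24000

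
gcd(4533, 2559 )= 3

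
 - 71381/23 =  - 71381/23 = -3103.52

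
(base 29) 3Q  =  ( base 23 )4L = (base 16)71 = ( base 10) 113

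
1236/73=16 + 68/73 = 16.93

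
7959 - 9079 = -1120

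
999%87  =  42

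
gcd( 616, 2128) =56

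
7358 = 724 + 6634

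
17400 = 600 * 29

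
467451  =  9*51939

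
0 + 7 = 7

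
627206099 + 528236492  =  1155442591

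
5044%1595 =259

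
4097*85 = 348245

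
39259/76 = 39259/76 =516.57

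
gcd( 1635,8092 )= 1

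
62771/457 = 137 + 162/457 = 137.35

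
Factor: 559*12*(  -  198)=  -  1328184 =- 2^3*  3^3 * 11^1*13^1*43^1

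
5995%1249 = 999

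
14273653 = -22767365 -- 37041018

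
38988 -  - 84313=123301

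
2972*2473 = 7349756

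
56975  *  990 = 56405250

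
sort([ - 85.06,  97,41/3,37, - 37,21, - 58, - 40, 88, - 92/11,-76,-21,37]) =[-85.06 ,- 76,-58,- 40, - 37,-21 , -92/11,  41/3, 21,  37 , 37,  88,97] 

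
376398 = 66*5703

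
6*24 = 144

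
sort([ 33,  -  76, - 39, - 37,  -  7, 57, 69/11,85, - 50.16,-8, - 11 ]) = [ - 76, - 50.16, - 39, -37, - 11, - 8,  -  7, 69/11,  33,  57,85]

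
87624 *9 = 788616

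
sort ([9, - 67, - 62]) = [ -67, - 62,  9 ]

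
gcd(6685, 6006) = 7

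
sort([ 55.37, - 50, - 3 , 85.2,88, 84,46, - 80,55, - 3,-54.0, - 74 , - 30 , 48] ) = [  -  80,  -  74 , - 54.0,  -  50, - 30, - 3, - 3,46,48,55,55.37,  84,85.2, 88] 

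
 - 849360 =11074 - 860434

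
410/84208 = 205/42104 =0.00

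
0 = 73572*0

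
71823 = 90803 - 18980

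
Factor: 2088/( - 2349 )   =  -8/9  =  - 2^3*3^ (-2 ) 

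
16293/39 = 5431/13= 417.77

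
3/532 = 3/532 = 0.01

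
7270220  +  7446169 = 14716389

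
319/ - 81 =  - 319/81 = -3.94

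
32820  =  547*60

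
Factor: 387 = 3^2*43^1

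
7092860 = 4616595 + 2476265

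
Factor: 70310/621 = 2^1*3^( - 3) * 5^1*  23^( - 1)*79^1*89^1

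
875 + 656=1531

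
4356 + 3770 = 8126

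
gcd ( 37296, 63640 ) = 296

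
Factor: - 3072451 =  - 3072451^1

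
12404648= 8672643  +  3732005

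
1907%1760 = 147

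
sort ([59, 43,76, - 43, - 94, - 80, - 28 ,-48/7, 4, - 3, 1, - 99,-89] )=[ - 99, - 94, - 89, - 80, - 43, - 28, - 48/7,-3, 1, 4, 43 , 59, 76 ] 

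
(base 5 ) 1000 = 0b1111101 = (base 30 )45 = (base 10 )125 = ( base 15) 85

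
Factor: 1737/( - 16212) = - 3/28 = -2^( - 2 )*3^1*7^( - 1) 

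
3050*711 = 2168550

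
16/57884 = 4/14471=0.00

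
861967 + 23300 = 885267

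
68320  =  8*8540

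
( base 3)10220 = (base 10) 105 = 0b1101001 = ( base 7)210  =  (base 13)81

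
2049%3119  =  2049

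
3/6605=3/6605 = 0.00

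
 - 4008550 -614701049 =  - 618709599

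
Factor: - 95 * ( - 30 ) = 2850= 2^1*3^1 * 5^2*19^1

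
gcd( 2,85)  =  1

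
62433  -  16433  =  46000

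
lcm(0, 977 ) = 0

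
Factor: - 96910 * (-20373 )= 1974347430 = 2^1*3^1*5^1*11^1* 881^1*6791^1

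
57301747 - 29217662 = 28084085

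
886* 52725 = 46714350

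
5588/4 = 1397 =1397.00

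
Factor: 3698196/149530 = 1849098/74765 = 2^1 *3^1*5^( - 1 )*19^( - 1)*29^1 * 787^(-1 )*10627^1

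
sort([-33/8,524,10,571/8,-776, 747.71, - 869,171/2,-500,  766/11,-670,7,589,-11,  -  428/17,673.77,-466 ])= [ - 869 , - 776, - 670,-500,  -  466, - 428/17,-11,-33/8 , 7, 10,766/11,571/8,171/2, 524,589, 673.77 , 747.71 ] 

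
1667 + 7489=9156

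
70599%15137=10051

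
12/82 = 6/41 = 0.15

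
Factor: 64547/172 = 2^( - 2) * 7^1*43^( - 1)*9221^1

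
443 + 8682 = 9125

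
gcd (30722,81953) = 1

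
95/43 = 95/43 = 2.21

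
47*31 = 1457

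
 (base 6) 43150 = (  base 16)170a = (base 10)5898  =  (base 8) 13412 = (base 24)a5i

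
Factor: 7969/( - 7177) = -13^1*613^1*7177^( - 1)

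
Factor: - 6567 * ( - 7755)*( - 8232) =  - 2^3*3^3 * 5^1*7^3 * 11^2*47^1*199^1= - 419231763720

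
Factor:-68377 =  - 101^1*677^1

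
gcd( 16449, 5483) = 5483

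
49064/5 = 49064/5= 9812.80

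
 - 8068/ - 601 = 8068/601=   13.42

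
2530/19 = 2530/19 = 133.16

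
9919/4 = 2479+ 3/4 = 2479.75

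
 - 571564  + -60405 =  - 631969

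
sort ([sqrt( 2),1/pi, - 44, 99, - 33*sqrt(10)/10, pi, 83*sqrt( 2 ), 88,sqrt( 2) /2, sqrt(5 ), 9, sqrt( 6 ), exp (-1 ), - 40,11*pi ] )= [-44, - 40,- 33* sqrt( 10)/10 , 1/pi, exp( - 1 ), sqrt(2)/2, sqrt(2),sqrt( 5 ),sqrt( 6)  ,  pi, 9, 11*pi,  88,99, 83*sqrt( 2) ]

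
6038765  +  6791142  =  12829907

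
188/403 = 188/403 = 0.47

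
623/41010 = 623/41010 =0.02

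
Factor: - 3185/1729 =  - 35/19 = -5^1*7^1*19^(-1)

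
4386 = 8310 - 3924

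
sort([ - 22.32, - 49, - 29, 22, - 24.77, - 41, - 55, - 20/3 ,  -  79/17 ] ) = [ - 55, - 49, - 41, - 29, - 24.77,- 22.32,- 20/3, - 79/17, 22]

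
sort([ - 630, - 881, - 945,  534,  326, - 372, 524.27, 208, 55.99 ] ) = [ - 945 , - 881, - 630, - 372, 55.99,208,326,524.27, 534 ] 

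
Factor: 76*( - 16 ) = -1216 = - 2^6*19^1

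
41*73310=3005710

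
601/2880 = 601/2880 = 0.21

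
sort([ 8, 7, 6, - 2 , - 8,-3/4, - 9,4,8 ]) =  [ - 9, - 8, - 2, - 3/4,4, 6,7, 8, 8 ] 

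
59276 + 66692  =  125968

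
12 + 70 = 82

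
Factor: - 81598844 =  - 2^2*17^1*19^1*137^1*461^1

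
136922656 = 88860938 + 48061718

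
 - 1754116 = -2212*793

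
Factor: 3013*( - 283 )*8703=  - 7420865337  =  - 3^2*23^1*131^1*283^1*967^1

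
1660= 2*830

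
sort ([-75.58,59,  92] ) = [ - 75.58,  59,  92] 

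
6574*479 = 3148946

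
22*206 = 4532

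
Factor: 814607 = 73^1*11159^1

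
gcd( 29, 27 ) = 1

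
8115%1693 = 1343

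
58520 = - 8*( - 7315)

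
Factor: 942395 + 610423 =2^1*3^1*258803^1 = 1552818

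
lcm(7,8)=56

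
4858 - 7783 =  - 2925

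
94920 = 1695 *56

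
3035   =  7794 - 4759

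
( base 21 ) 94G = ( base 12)2431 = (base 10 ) 4069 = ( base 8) 7745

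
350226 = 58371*6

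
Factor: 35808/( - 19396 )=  - 24/13 = -  2^3*3^1*13^( - 1 )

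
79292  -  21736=57556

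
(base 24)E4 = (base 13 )202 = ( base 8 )524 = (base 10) 340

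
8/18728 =1/2341 =0.00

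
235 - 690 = - 455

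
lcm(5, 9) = 45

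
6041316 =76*79491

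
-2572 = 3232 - 5804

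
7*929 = 6503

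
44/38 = 22/19 = 1.16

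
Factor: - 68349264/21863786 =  - 34174632/10931893  =  - 2^3 *3^1*7^ ( - 1)*463^(-1 )*3373^ ( - 1)*1423943^1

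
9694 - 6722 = 2972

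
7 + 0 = 7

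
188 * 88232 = 16587616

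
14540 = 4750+9790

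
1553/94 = 16 + 49/94 = 16.52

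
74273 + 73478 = 147751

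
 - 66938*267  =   - 17872446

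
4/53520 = 1/13380 = 0.00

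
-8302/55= - 151+3/55 = - 150.95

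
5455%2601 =253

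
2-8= - 6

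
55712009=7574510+48137499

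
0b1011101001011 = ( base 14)225d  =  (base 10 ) 5963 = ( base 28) 7gr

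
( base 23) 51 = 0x74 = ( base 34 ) 3e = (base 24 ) 4k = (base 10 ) 116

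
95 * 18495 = 1757025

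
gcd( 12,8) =4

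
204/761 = 204/761 = 0.27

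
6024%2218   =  1588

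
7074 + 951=8025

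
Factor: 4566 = 2^1*3^1*761^1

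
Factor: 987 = 3^1 * 7^1*47^1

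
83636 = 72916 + 10720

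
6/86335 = 6/86335= 0.00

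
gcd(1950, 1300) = 650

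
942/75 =12 + 14/25 = 12.56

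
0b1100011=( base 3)10200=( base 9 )120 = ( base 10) 99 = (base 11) 90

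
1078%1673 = 1078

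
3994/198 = 20 + 17/99 = 20.17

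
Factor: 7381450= 2^1*5^2*147629^1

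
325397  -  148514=176883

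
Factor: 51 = 3^1*17^1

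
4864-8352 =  - 3488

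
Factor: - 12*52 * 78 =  - 48672 = - 2^5*3^2* 13^2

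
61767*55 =3397185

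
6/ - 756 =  - 1/126 = - 0.01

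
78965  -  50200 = 28765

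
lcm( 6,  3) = 6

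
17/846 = 17/846 = 0.02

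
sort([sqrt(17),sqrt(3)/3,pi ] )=[sqrt(3) /3, pi, sqrt(17 ) ] 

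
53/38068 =53/38068 = 0.00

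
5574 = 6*929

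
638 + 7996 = 8634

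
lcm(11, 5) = 55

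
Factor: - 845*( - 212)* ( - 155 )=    - 2^2 * 5^2 * 13^2*31^1 * 53^1 = - 27766700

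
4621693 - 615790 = 4005903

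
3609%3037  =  572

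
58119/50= 58119/50=1162.38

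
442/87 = 442/87 =5.08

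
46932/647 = 46932/647 = 72.54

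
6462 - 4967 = 1495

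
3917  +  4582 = 8499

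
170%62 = 46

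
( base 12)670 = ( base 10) 948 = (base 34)RU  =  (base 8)1664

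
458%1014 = 458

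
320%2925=320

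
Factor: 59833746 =2^1*3^2 * 7^1*577^1*823^1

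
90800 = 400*227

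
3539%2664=875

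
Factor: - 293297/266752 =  - 2^(  -  9)*241^1*521^ ( - 1 )*1217^1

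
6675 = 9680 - 3005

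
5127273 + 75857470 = 80984743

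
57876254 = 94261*614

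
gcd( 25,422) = 1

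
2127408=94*22632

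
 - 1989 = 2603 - 4592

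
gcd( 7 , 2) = 1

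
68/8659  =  68/8659 = 0.01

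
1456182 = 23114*63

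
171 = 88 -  - 83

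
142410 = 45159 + 97251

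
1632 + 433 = 2065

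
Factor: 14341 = 14341^1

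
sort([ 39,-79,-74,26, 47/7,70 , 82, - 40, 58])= [  -  79, - 74,-40, 47/7,26,39,58,70,82 ]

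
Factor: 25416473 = 4919^1*5167^1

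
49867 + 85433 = 135300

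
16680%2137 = 1721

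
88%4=0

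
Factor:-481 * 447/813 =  - 71669/271 = - 13^1* 37^1* 149^1*271^(  -  1)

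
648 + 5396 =6044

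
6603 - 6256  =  347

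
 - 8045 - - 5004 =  - 3041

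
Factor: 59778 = 2^1*3^6* 41^1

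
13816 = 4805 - -9011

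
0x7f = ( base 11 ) 106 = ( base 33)3S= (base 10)127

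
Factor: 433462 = 2^1 *216731^1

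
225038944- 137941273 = 87097671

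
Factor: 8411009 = 8411009^1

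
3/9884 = 3/9884 =0.00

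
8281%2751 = 28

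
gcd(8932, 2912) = 28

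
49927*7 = 349489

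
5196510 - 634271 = 4562239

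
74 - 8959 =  - 8885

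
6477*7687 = 49788699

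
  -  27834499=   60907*(  -  457)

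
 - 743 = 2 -745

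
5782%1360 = 342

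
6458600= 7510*860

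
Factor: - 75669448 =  - 2^3*17^2*23^1*1423^1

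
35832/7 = 35832/7 = 5118.86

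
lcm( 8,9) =72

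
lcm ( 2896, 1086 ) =8688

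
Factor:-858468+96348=  -  2^3*3^2*5^1 * 29^1*73^1 = -762120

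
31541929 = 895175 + 30646754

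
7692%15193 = 7692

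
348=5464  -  5116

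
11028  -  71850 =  -60822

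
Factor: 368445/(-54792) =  - 122815/18264 = -2^( - 3) * 3^ ( - 1)*5^1*7^1*11^2 * 29^1*761^( - 1)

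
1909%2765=1909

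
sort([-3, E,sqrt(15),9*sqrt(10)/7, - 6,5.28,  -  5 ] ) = [ - 6, - 5, - 3,E,sqrt( 15),  9*sqrt(10)/7,5.28 ] 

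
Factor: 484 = 2^2*11^2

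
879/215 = 4+19/215 = 4.09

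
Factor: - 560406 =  - 2^1*3^1*7^1*11^1*1213^1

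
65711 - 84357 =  - 18646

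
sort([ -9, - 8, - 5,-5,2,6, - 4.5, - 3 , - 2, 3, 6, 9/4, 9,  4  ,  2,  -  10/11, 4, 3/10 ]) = [ - 9,  -  8, - 5, - 5 , - 4.5, - 3, - 2, - 10/11, 3/10, 2,2,9/4, 3, 4,4,6, 6,9 ] 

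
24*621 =14904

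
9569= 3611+5958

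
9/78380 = 9/78380 = 0.00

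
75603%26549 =22505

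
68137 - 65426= 2711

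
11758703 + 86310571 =98069274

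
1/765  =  1/765=0.00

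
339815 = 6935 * 49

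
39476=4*9869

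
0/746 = 0 = 0.00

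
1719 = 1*1719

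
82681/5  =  16536  +  1/5 = 16536.20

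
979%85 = 44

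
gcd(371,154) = 7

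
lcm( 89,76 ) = 6764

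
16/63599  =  16/63599 =0.00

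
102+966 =1068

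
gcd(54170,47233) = 1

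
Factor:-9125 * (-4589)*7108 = 297644834500= 2^2*5^3*13^1*73^1 * 353^1  *1777^1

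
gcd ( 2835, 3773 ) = 7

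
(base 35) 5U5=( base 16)1c0c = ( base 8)16014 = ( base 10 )7180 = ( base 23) DD4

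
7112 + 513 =7625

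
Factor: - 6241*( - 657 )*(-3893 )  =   - 3^2*17^1 * 73^1*79^2*229^1 = -15962611941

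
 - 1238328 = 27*( - 45864)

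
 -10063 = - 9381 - 682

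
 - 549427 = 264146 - 813573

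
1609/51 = 1609/51   =  31.55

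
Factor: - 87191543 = -41^1*2126623^1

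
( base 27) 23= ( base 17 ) 36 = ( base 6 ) 133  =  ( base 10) 57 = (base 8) 71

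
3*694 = 2082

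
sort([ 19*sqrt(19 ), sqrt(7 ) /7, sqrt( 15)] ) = [ sqrt(7 ) /7, sqrt (15 ),19*sqrt ( 19)] 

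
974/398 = 2 + 89/199 = 2.45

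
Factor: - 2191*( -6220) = 2^2*5^1*7^1 * 311^1 * 313^1 = 13628020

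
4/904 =1/226 = 0.00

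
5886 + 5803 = 11689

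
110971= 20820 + 90151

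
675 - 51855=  - 51180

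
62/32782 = 31/16391=0.00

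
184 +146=330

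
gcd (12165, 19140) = 15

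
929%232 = 1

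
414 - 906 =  - 492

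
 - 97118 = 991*( - 98 )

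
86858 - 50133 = 36725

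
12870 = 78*165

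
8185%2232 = 1489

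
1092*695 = 758940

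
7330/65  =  112 + 10/13 =112.77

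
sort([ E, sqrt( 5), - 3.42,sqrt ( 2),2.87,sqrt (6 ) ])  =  [ - 3.42,sqrt(2),  sqrt(5 ),  sqrt(6), E, 2.87 ]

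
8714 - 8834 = -120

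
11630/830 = 14 + 1/83 = 14.01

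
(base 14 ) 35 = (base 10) 47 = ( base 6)115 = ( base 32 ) 1f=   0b101111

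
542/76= 271/38 =7.13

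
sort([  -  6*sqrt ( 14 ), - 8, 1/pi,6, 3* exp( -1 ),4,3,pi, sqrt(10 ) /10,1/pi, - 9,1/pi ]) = [ -6*sqrt(14 ),  -  9, - 8 , sqrt( 10 ) /10, 1/pi , 1/pi,1/pi, 3 * exp( - 1) , 3,pi , 4,6]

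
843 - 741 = 102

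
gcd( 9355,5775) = 5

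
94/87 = 94/87 =1.08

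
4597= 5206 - 609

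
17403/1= 17403 = 17403.00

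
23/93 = 23/93 = 0.25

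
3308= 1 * 3308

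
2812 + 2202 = 5014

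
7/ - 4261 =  - 7/4261=- 0.00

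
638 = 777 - 139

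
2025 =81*25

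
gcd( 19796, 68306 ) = 98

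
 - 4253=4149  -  8402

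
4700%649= 157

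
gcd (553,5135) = 79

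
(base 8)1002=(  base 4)20002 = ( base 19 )181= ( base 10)514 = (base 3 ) 201001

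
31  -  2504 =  - 2473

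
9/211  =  9/211 = 0.04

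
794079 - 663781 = 130298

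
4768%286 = 192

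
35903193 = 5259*6827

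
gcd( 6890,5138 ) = 2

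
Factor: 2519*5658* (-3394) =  - 48372991788 = - 2^2*3^1*11^1*23^1*41^1*229^1* 1697^1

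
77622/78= 12937/13 = 995.15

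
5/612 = 5/612 = 0.01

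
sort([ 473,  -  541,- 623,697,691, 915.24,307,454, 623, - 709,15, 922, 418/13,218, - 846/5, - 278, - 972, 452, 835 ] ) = [ - 972,-709,-623,  -  541,- 278,-846/5, 15, 418/13 , 218, 307,452, 454,473,623,691,697 , 835,915.24, 922 ]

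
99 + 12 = 111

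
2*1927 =3854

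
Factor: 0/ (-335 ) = 0 = 0^1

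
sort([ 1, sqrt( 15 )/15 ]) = [ sqrt (15 )/15,1]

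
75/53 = 75/53 = 1.42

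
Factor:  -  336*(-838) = 2^5* 3^1 * 7^1*419^1 = 281568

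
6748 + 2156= 8904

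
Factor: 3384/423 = 2^3 = 8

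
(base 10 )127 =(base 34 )3p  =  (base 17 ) 78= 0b1111111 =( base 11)106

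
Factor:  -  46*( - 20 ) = 2^3*5^1*23^1= 920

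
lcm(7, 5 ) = 35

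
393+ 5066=5459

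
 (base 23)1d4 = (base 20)21C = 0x340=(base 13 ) 4c0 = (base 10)832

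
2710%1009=692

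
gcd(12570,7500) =30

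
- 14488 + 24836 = 10348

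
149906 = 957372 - 807466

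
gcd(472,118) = 118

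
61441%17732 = 8245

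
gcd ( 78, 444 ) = 6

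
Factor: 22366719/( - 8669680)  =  -2^(-4 )* 3^3*5^( - 1 )*307^( - 1 )*353^(-1 )*828397^1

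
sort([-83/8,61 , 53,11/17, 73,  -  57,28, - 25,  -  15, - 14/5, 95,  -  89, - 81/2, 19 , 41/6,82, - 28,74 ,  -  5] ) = [-89,-57, - 81/2,  -  28, - 25,- 15,-83/8, - 5, - 14/5,  11/17, 41/6,19, 28,  53, 61 , 73,74,  82 , 95 ] 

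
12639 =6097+6542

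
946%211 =102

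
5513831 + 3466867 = 8980698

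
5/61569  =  5/61569 = 0.00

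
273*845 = 230685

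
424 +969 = 1393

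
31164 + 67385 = 98549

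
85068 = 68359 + 16709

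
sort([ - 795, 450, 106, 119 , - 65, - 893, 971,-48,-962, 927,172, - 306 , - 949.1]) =[-962,-949.1 ,  -  893,  -  795, - 306, - 65, - 48,106, 119, 172,450 , 927, 971 ] 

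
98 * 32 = 3136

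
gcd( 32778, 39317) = 1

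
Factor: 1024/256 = 2^2 = 4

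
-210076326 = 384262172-594338498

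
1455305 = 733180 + 722125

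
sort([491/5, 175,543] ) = [491/5,175,543]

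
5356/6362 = 2678/3181=0.84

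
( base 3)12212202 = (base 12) 2592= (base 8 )10276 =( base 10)4286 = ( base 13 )1c49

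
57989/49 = 1183 + 22/49 = 1183.45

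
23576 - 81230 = -57654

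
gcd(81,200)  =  1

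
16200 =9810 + 6390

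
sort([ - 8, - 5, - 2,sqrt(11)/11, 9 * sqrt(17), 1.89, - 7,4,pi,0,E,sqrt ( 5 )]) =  [ - 8,-7, - 5, - 2,0, sqrt( 11 )/11, 1.89, sqrt( 5),E, pi,4,  9 * sqrt( 17) ] 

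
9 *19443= 174987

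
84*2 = 168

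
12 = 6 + 6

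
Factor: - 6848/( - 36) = 1712/9 = 2^4*3^( - 2)*107^1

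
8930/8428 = 4465/4214 = 1.06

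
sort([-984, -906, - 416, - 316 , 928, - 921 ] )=[ - 984,  -  921, - 906, - 416,-316,  928]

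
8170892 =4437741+3733151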